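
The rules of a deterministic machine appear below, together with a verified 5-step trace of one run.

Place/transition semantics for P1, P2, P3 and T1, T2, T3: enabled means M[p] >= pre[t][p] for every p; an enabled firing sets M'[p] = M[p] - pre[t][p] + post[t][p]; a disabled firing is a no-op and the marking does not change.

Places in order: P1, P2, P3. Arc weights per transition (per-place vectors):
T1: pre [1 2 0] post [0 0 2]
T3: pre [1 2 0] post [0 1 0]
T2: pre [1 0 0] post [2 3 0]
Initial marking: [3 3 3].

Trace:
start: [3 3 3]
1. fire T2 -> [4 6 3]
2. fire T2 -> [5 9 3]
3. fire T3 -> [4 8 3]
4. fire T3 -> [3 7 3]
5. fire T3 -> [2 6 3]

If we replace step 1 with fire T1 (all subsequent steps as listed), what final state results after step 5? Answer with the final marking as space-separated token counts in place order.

0 1 5

(re-executing from step 1 with the substitution; state before step 1: [3 3 3])
1. fire T1 -> [2 1 5]
2. fire T2 -> [3 4 5]
3. fire T3 -> [2 3 5]
4. fire T3 -> [1 2 5]
5. fire T3 -> [0 1 5]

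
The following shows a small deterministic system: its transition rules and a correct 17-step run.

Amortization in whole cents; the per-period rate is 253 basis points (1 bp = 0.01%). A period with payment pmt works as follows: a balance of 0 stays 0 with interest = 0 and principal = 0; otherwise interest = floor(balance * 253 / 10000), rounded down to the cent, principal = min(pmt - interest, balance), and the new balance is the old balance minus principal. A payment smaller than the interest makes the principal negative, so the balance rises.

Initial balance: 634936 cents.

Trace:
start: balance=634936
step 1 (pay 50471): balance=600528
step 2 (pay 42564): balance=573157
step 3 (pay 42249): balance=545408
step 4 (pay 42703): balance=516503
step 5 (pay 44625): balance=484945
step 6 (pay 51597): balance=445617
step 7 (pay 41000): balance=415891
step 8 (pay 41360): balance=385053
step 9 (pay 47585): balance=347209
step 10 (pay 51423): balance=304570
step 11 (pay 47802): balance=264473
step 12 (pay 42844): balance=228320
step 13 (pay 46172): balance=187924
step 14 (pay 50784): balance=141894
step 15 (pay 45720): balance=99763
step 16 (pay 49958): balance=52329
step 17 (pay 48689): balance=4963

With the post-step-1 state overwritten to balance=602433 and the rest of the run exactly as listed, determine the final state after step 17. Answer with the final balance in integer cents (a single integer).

7805

state after step 1 := balance=602433
step 2 (pay 42564): balance=575110
step 3 (pay 42249): balance=547411
step 4 (pay 42703): balance=518557
step 5 (pay 44625): balance=487051
step 6 (pay 51597): balance=447776
step 7 (pay 41000): balance=418104
step 8 (pay 41360): balance=387322
step 9 (pay 47585): balance=349536
step 10 (pay 51423): balance=306956
step 11 (pay 47802): balance=266919
step 12 (pay 42844): balance=230828
step 13 (pay 46172): balance=190495
step 14 (pay 50784): balance=144530
step 15 (pay 45720): balance=102466
step 16 (pay 49958): balance=55100
step 17 (pay 48689): balance=7805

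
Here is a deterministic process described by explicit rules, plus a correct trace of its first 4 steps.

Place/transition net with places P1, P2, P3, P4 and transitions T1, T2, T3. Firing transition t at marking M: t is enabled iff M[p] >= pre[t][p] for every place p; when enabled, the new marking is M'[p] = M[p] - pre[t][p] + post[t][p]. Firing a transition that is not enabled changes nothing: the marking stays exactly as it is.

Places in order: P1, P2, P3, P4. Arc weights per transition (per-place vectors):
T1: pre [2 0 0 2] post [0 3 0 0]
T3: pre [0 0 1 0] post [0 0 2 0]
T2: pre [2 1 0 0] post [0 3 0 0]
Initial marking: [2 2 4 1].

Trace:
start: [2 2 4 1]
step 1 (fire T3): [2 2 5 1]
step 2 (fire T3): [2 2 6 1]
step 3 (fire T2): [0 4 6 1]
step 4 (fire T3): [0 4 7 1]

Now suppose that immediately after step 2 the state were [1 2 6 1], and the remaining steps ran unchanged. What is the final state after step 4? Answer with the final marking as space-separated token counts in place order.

1 2 7 1

state after step 2 := [1 2 6 1]
step 3 (fire T2): [1 2 6 1]
step 4 (fire T3): [1 2 7 1]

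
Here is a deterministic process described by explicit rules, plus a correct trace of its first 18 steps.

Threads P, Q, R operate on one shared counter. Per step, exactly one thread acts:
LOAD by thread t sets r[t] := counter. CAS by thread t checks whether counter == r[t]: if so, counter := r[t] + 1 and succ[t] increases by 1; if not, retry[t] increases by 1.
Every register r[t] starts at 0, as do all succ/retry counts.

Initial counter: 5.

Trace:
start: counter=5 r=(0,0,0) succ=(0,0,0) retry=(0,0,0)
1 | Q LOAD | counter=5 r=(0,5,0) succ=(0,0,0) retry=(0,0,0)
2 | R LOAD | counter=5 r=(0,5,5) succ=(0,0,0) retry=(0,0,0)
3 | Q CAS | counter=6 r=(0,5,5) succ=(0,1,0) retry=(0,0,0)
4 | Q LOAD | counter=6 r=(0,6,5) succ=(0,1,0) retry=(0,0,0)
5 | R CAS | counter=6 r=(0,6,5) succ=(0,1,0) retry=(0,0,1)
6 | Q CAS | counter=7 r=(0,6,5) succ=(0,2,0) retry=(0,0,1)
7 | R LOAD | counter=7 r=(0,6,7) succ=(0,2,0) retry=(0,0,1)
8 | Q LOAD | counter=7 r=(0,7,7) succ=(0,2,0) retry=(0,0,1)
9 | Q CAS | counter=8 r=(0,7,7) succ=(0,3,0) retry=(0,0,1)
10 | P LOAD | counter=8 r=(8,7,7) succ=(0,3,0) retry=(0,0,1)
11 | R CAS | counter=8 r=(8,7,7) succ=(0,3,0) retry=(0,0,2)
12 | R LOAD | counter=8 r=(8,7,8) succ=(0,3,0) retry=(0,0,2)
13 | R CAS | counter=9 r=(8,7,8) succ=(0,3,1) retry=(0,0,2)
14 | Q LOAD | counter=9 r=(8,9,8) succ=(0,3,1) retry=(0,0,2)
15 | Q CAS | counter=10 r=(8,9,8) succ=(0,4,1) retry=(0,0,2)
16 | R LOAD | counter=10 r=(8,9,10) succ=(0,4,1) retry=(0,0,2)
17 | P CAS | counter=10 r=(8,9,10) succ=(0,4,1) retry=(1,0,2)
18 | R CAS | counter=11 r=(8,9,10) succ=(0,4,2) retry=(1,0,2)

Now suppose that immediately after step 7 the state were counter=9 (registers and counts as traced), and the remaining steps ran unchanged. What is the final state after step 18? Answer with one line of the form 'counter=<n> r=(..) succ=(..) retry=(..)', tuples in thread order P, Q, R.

counter=13 r=(10,11,12) succ=(0,4,2) retry=(1,0,2)

state after step 7 := counter=9 r=(0,6,7) succ=(0,2,0) retry=(0,0,1)
8 | Q LOAD | counter=9 r=(0,9,7) succ=(0,2,0) retry=(0,0,1)
9 | Q CAS | counter=10 r=(0,9,7) succ=(0,3,0) retry=(0,0,1)
10 | P LOAD | counter=10 r=(10,9,7) succ=(0,3,0) retry=(0,0,1)
11 | R CAS | counter=10 r=(10,9,7) succ=(0,3,0) retry=(0,0,2)
12 | R LOAD | counter=10 r=(10,9,10) succ=(0,3,0) retry=(0,0,2)
13 | R CAS | counter=11 r=(10,9,10) succ=(0,3,1) retry=(0,0,2)
14 | Q LOAD | counter=11 r=(10,11,10) succ=(0,3,1) retry=(0,0,2)
15 | Q CAS | counter=12 r=(10,11,10) succ=(0,4,1) retry=(0,0,2)
16 | R LOAD | counter=12 r=(10,11,12) succ=(0,4,1) retry=(0,0,2)
17 | P CAS | counter=12 r=(10,11,12) succ=(0,4,1) retry=(1,0,2)
18 | R CAS | counter=13 r=(10,11,12) succ=(0,4,2) retry=(1,0,2)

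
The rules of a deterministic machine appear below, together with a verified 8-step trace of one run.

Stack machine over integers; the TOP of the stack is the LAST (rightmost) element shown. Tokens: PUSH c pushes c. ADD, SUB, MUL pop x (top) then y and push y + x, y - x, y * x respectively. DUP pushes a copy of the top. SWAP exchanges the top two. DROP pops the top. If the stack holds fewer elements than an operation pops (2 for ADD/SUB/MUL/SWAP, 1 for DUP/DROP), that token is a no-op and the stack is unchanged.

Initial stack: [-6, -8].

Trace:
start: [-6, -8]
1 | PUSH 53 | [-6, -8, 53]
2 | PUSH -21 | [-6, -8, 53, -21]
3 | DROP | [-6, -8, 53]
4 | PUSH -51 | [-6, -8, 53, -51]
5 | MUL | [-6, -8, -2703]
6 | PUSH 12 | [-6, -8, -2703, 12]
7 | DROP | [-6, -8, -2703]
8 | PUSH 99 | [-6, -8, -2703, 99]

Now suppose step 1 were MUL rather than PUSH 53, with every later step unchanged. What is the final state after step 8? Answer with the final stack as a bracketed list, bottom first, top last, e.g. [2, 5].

(re-executing from step 1 with the substitution; state before step 1: [-6, -8])
1 | MUL | [48]
2 | PUSH -21 | [48, -21]
3 | DROP | [48]
4 | PUSH -51 | [48, -51]
5 | MUL | [-2448]
6 | PUSH 12 | [-2448, 12]
7 | DROP | [-2448]
8 | PUSH 99 | [-2448, 99]

[-2448, 99]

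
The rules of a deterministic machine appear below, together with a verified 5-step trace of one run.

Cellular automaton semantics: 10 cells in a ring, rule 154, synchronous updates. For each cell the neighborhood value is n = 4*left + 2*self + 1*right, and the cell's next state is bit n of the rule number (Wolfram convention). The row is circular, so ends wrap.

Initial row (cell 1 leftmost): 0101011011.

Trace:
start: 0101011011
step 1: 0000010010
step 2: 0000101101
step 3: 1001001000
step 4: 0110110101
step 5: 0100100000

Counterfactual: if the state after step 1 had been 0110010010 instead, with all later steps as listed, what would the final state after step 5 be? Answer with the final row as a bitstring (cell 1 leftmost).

state after step 1 := 0110010010
step 2: 1101101101
step 3: 1001001001
step 4: 0110110111
step 5: 0100100110

0100100110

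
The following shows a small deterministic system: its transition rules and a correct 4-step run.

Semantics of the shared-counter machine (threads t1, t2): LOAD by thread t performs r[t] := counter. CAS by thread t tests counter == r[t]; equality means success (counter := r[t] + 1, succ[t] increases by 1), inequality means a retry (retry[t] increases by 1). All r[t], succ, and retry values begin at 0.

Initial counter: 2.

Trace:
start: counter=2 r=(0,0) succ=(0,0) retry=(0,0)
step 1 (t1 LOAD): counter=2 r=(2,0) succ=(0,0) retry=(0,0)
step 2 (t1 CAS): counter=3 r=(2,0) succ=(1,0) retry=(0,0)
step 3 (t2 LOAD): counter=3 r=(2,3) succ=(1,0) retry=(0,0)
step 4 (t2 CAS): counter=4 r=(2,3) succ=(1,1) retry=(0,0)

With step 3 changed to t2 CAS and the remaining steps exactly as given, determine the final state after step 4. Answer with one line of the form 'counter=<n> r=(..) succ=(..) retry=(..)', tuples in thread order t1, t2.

(re-executing from step 3 with the substitution; state before step 3: counter=3 r=(2,0) succ=(1,0) retry=(0,0))
step 3 (t2 CAS): counter=3 r=(2,0) succ=(1,0) retry=(0,1)
step 4 (t2 CAS): counter=3 r=(2,0) succ=(1,0) retry=(0,2)

counter=3 r=(2,0) succ=(1,0) retry=(0,2)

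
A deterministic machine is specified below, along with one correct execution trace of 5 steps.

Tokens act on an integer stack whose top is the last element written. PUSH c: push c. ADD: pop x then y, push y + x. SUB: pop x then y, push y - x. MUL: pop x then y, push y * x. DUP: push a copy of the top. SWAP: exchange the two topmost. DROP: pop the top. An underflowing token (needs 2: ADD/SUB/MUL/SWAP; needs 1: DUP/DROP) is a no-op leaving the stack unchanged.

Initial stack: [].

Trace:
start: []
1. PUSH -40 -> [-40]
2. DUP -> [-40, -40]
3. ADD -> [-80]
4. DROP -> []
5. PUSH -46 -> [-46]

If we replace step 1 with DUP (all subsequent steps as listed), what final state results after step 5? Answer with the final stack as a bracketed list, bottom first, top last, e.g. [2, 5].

(re-executing from step 1 with the substitution; state before step 1: [])
1. DUP -> []
2. DUP -> []
3. ADD -> []
4. DROP -> []
5. PUSH -46 -> [-46]

[-46]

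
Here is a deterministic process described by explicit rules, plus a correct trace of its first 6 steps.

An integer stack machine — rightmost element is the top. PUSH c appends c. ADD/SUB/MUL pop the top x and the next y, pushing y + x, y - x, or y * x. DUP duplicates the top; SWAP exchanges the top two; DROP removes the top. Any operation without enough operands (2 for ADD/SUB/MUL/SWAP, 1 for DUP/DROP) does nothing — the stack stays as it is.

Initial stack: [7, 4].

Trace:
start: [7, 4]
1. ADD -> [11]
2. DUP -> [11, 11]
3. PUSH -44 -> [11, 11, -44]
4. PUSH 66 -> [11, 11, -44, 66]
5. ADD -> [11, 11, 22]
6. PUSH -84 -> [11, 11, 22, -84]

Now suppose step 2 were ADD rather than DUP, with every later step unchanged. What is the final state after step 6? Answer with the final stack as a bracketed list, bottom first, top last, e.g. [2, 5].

(re-executing from step 2 with the substitution; state before step 2: [11])
2. ADD -> [11]
3. PUSH -44 -> [11, -44]
4. PUSH 66 -> [11, -44, 66]
5. ADD -> [11, 22]
6. PUSH -84 -> [11, 22, -84]

[11, 22, -84]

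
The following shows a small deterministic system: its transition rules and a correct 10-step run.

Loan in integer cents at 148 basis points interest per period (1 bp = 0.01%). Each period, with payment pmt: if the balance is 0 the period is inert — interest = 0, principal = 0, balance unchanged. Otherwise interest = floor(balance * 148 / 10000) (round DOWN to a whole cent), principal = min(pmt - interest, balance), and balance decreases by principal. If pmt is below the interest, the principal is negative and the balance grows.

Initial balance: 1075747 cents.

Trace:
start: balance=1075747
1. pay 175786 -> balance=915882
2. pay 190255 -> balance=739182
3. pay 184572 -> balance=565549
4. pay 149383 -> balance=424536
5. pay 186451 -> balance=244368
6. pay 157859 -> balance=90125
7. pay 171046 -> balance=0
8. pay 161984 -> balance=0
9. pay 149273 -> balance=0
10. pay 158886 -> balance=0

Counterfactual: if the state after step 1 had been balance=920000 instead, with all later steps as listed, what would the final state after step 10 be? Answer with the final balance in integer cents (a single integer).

state after step 1 := balance=920000
2. pay 190255 -> balance=743361
3. pay 184572 -> balance=569790
4. pay 149383 -> balance=428839
5. pay 186451 -> balance=248734
6. pay 157859 -> balance=94556
7. pay 171046 -> balance=0
8. pay 161984 -> balance=0
9. pay 149273 -> balance=0
10. pay 158886 -> balance=0

0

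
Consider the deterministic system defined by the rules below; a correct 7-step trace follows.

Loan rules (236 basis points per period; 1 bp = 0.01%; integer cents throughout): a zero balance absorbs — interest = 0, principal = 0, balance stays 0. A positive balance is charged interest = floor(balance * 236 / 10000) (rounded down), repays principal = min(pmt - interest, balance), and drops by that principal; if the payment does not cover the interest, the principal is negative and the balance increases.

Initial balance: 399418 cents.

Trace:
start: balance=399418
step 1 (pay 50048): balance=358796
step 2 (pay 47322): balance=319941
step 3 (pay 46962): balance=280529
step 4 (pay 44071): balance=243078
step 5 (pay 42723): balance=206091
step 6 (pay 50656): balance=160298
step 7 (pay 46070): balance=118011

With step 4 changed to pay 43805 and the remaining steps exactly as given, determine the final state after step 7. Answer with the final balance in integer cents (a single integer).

118296

(re-executing from step 4 with the substitution; state before step 4: balance=280529)
step 4 (pay 43805): balance=243344
step 5 (pay 42723): balance=206363
step 6 (pay 50656): balance=160577
step 7 (pay 46070): balance=118296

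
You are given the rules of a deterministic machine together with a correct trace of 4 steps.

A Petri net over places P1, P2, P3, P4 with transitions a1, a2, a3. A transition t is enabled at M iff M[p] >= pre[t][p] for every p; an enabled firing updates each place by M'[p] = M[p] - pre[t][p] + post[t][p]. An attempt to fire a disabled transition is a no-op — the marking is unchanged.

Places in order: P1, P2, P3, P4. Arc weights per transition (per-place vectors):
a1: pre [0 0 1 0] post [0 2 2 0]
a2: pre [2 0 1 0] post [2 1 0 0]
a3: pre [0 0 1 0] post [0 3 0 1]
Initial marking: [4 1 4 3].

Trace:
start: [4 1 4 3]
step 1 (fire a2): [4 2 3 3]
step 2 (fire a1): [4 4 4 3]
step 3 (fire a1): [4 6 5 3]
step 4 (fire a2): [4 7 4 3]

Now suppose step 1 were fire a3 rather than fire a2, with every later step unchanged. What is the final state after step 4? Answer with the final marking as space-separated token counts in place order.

4 9 4 4

(re-executing from step 1 with the substitution; state before step 1: [4 1 4 3])
step 1 (fire a3): [4 4 3 4]
step 2 (fire a1): [4 6 4 4]
step 3 (fire a1): [4 8 5 4]
step 4 (fire a2): [4 9 4 4]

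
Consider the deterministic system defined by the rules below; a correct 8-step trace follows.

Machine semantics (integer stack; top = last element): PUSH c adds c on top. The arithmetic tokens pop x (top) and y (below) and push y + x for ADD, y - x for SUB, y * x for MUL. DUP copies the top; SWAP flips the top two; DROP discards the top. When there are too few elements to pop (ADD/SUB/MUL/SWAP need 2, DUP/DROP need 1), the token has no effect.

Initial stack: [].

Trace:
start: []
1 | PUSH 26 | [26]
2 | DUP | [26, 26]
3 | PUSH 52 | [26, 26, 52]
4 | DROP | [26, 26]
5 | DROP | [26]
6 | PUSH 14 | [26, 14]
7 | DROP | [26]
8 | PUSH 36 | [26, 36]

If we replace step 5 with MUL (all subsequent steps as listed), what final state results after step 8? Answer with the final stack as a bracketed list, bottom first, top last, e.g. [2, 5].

[676, 36]

(re-executing from step 5 with the substitution; state before step 5: [26, 26])
5 | MUL | [676]
6 | PUSH 14 | [676, 14]
7 | DROP | [676]
8 | PUSH 36 | [676, 36]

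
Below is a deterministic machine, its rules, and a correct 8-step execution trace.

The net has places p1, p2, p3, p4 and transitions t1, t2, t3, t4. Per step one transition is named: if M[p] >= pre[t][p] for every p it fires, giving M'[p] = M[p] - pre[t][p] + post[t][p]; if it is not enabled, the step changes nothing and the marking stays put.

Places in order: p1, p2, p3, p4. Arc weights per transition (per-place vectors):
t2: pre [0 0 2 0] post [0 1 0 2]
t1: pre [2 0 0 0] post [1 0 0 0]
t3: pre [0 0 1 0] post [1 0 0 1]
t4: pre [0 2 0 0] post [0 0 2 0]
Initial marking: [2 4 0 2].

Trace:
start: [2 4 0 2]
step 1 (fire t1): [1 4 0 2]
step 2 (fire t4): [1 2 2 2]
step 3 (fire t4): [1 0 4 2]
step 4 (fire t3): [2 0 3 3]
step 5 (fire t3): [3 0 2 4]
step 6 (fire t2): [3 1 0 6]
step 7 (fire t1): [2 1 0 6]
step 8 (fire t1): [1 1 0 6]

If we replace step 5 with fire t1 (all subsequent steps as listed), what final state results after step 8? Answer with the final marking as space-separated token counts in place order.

1 1 1 5

(re-executing from step 5 with the substitution; state before step 5: [2 0 3 3])
step 5 (fire t1): [1 0 3 3]
step 6 (fire t2): [1 1 1 5]
step 7 (fire t1): [1 1 1 5]
step 8 (fire t1): [1 1 1 5]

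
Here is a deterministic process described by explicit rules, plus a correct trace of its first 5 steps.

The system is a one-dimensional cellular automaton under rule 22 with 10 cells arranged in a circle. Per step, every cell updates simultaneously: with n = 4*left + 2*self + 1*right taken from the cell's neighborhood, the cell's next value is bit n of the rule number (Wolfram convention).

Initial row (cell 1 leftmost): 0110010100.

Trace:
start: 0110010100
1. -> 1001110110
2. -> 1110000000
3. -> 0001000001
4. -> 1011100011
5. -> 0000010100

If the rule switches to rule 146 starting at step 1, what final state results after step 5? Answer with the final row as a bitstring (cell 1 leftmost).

(re-executing steps 1..5 under rule 146; state before step 1: 0110010100)
1. -> 1001100010
2. -> 0110010100
3. -> 1001100010
4. -> 0110010100
5. -> 1001100010

1001100010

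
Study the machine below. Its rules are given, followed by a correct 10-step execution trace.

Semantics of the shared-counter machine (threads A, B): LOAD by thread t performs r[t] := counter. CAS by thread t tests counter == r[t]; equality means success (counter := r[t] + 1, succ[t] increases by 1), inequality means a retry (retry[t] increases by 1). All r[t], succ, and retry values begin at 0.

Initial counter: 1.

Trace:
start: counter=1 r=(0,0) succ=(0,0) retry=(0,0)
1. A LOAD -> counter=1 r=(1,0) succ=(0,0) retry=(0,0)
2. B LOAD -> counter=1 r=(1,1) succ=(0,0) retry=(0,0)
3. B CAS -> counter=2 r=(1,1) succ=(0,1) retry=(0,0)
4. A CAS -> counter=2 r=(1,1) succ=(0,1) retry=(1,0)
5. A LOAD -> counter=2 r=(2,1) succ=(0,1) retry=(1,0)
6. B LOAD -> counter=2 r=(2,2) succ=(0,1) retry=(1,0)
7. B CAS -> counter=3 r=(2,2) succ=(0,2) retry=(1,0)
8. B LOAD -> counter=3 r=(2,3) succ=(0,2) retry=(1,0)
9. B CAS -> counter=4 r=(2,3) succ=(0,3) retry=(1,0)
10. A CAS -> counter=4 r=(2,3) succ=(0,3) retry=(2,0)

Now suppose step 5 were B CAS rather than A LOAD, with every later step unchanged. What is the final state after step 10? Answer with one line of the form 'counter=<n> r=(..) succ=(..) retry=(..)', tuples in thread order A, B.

counter=4 r=(1,3) succ=(0,3) retry=(2,1)

(re-executing from step 5 with the substitution; state before step 5: counter=2 r=(1,1) succ=(0,1) retry=(1,0))
5. B CAS -> counter=2 r=(1,1) succ=(0,1) retry=(1,1)
6. B LOAD -> counter=2 r=(1,2) succ=(0,1) retry=(1,1)
7. B CAS -> counter=3 r=(1,2) succ=(0,2) retry=(1,1)
8. B LOAD -> counter=3 r=(1,3) succ=(0,2) retry=(1,1)
9. B CAS -> counter=4 r=(1,3) succ=(0,3) retry=(1,1)
10. A CAS -> counter=4 r=(1,3) succ=(0,3) retry=(2,1)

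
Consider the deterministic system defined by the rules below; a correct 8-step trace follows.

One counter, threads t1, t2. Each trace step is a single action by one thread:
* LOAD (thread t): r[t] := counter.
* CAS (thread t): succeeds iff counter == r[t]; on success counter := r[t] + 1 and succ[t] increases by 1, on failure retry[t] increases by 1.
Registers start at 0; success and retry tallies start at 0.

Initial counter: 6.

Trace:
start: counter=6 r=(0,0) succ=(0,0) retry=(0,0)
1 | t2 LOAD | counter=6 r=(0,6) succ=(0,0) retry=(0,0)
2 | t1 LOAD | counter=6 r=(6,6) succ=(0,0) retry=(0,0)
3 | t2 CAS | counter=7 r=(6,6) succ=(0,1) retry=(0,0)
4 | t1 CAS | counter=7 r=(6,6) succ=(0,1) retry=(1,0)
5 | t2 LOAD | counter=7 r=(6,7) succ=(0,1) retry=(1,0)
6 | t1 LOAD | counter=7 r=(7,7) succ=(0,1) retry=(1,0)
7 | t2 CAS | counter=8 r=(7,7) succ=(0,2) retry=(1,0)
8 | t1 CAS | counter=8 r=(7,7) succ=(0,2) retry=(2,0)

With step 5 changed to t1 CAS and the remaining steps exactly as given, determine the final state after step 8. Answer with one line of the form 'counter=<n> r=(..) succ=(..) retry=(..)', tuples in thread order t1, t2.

(re-executing from step 5 with the substitution; state before step 5: counter=7 r=(6,6) succ=(0,1) retry=(1,0))
5 | t1 CAS | counter=7 r=(6,6) succ=(0,1) retry=(2,0)
6 | t1 LOAD | counter=7 r=(7,6) succ=(0,1) retry=(2,0)
7 | t2 CAS | counter=7 r=(7,6) succ=(0,1) retry=(2,1)
8 | t1 CAS | counter=8 r=(7,6) succ=(1,1) retry=(2,1)

counter=8 r=(7,6) succ=(1,1) retry=(2,1)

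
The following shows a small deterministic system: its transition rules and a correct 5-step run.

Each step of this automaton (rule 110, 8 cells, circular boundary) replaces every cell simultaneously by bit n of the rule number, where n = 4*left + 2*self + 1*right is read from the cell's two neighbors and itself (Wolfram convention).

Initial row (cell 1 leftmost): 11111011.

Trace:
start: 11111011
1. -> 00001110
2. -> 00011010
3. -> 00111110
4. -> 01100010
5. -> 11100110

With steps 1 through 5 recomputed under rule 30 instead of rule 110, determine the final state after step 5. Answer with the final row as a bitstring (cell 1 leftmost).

(re-executing steps 1..5 under rule 30; state before step 1: 11111011)
1. -> 00000010
2. -> 00000111
3. -> 10001100
4. -> 11011011
5. -> 00010010

00010010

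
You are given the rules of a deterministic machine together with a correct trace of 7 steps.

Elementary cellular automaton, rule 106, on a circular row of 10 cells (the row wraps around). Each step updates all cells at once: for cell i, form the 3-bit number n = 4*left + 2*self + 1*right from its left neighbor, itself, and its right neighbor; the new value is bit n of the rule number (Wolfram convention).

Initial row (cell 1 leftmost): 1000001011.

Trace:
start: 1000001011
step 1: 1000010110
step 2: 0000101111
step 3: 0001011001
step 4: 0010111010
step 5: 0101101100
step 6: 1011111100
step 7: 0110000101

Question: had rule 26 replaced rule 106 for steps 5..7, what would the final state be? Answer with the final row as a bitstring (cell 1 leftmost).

0110001101

(re-executing steps 5..7 under rule 26; state before step 5: 0010111010)
step 5: 0100100001
step 6: 0011010010
step 7: 0110001101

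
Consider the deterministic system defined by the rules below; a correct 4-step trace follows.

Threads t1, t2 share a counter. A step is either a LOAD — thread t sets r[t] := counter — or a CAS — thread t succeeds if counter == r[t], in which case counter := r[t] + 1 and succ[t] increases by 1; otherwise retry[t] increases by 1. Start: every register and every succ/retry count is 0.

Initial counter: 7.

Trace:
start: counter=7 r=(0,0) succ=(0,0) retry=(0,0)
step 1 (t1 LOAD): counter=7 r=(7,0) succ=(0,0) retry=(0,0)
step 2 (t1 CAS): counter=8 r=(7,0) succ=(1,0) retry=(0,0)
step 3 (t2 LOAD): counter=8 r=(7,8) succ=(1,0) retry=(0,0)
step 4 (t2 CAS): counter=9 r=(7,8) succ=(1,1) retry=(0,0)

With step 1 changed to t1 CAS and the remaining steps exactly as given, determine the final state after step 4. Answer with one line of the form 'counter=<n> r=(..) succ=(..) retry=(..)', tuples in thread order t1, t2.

counter=8 r=(0,7) succ=(0,1) retry=(2,0)

(re-executing from step 1 with the substitution; state before step 1: counter=7 r=(0,0) succ=(0,0) retry=(0,0))
step 1 (t1 CAS): counter=7 r=(0,0) succ=(0,0) retry=(1,0)
step 2 (t1 CAS): counter=7 r=(0,0) succ=(0,0) retry=(2,0)
step 3 (t2 LOAD): counter=7 r=(0,7) succ=(0,0) retry=(2,0)
step 4 (t2 CAS): counter=8 r=(0,7) succ=(0,1) retry=(2,0)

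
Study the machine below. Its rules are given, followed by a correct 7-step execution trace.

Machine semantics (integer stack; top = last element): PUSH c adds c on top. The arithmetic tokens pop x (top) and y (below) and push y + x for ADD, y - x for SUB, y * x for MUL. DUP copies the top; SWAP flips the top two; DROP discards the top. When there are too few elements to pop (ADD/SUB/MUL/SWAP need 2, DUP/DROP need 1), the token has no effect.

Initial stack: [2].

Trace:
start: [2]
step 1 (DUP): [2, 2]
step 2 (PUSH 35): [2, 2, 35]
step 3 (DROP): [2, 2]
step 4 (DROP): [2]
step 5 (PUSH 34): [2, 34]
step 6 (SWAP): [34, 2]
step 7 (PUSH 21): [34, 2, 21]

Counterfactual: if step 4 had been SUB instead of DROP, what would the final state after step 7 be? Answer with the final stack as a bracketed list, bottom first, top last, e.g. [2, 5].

[34, 0, 21]

(re-executing from step 4 with the substitution; state before step 4: [2, 2])
step 4 (SUB): [0]
step 5 (PUSH 34): [0, 34]
step 6 (SWAP): [34, 0]
step 7 (PUSH 21): [34, 0, 21]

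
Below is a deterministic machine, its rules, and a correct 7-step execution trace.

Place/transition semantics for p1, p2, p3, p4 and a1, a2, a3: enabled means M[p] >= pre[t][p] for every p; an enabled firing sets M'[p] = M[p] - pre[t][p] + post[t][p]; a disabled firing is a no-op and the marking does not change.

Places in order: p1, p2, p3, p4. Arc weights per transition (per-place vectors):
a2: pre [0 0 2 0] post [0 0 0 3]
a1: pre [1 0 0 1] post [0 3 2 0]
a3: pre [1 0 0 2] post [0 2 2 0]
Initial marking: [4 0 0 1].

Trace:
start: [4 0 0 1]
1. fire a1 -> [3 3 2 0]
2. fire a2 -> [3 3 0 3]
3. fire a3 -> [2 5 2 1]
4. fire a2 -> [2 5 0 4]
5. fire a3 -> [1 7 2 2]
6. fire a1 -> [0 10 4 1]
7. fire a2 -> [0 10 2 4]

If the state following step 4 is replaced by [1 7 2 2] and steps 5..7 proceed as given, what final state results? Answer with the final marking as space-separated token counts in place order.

state after step 4 := [1 7 2 2]
5. fire a3 -> [0 9 4 0]
6. fire a1 -> [0 9 4 0]
7. fire a2 -> [0 9 2 3]

0 9 2 3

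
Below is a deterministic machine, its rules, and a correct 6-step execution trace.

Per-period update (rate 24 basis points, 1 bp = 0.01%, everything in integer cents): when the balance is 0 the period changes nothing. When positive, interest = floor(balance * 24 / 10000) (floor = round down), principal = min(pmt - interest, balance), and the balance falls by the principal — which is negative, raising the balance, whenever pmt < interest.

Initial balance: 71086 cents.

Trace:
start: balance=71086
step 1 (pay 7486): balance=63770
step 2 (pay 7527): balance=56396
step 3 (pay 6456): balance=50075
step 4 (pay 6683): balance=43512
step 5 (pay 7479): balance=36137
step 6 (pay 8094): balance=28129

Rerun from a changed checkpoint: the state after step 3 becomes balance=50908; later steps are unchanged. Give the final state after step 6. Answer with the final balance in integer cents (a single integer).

state after step 3 := balance=50908
step 4 (pay 6683): balance=44347
step 5 (pay 7479): balance=36974
step 6 (pay 8094): balance=28968

28968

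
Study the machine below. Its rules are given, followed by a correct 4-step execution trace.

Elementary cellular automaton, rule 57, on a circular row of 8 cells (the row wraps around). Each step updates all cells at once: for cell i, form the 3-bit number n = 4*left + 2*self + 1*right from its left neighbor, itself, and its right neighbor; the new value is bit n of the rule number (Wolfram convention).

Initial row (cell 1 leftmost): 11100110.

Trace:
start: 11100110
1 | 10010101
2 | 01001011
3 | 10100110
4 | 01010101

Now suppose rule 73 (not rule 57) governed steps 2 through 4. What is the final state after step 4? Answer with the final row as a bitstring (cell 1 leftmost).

(re-executing steps 2..4 under rule 73; state before step 2: 10010101)
2 | 10000001
3 | 10111101
4 | 10100101

10100101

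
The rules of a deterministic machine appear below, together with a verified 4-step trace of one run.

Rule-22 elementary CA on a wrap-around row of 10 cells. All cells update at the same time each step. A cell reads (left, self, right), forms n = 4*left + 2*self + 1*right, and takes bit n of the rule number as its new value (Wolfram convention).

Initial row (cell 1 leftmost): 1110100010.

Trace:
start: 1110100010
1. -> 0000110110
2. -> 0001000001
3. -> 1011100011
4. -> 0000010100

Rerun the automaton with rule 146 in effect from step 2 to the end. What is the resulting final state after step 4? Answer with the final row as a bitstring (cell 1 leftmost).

(re-executing steps 2..4 under rule 146; state before step 2: 0000110110)
2. -> 0001000001
3. -> 1010100010
4. -> 0000010100

0000010100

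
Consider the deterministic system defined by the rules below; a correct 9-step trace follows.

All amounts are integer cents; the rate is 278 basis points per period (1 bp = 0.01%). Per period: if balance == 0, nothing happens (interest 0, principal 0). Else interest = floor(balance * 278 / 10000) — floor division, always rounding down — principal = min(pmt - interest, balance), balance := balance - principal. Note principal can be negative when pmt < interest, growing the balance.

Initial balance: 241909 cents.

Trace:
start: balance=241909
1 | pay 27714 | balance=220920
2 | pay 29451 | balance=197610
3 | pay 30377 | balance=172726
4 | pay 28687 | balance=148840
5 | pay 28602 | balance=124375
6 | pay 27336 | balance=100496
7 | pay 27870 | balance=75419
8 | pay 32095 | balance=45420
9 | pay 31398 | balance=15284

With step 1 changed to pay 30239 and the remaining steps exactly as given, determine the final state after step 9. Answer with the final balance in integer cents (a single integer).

12141

(re-executing from step 1 with the substitution; state before step 1: balance=241909)
1 | pay 30239 | balance=218395
2 | pay 29451 | balance=195015
3 | pay 30377 | balance=170059
4 | pay 28687 | balance=146099
5 | pay 28602 | balance=121558
6 | pay 27336 | balance=97601
7 | pay 27870 | balance=72444
8 | pay 32095 | balance=42362
9 | pay 31398 | balance=12141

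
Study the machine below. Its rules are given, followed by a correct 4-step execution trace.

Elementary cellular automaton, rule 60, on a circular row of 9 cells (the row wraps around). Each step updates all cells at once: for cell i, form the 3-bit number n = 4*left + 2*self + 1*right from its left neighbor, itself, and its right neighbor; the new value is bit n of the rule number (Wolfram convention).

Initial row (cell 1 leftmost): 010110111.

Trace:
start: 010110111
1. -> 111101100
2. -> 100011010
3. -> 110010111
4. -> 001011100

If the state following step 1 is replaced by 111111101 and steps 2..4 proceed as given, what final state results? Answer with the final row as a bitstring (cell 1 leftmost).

110000011

state after step 1 := 111111101
2. -> 000000011
3. -> 100000010
4. -> 110000011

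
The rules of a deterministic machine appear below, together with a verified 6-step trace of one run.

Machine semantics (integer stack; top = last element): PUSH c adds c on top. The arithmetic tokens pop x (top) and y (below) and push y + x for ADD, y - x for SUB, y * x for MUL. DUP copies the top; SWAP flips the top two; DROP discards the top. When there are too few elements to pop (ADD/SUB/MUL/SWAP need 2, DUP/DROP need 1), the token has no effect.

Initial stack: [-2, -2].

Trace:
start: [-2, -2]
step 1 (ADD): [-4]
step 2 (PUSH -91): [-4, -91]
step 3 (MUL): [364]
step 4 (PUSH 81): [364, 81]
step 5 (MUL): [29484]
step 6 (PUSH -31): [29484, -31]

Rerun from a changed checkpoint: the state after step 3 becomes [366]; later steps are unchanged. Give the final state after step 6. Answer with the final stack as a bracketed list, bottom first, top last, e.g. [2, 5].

state after step 3 := [366]
step 4 (PUSH 81): [366, 81]
step 5 (MUL): [29646]
step 6 (PUSH -31): [29646, -31]

[29646, -31]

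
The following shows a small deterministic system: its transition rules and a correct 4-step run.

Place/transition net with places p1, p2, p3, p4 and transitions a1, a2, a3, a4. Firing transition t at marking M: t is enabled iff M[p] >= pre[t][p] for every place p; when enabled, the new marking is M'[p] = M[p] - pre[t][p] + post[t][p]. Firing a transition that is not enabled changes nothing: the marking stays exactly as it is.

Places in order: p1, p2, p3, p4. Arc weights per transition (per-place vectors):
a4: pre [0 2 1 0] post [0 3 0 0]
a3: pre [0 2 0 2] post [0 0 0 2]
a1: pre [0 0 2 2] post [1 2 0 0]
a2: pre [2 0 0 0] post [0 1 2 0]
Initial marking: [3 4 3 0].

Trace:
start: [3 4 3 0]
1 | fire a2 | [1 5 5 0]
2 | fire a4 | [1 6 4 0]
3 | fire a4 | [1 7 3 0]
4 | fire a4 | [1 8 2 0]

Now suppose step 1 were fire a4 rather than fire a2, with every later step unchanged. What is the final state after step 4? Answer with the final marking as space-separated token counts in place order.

(re-executing from step 1 with the substitution; state before step 1: [3 4 3 0])
1 | fire a4 | [3 5 2 0]
2 | fire a4 | [3 6 1 0]
3 | fire a4 | [3 7 0 0]
4 | fire a4 | [3 7 0 0]

3 7 0 0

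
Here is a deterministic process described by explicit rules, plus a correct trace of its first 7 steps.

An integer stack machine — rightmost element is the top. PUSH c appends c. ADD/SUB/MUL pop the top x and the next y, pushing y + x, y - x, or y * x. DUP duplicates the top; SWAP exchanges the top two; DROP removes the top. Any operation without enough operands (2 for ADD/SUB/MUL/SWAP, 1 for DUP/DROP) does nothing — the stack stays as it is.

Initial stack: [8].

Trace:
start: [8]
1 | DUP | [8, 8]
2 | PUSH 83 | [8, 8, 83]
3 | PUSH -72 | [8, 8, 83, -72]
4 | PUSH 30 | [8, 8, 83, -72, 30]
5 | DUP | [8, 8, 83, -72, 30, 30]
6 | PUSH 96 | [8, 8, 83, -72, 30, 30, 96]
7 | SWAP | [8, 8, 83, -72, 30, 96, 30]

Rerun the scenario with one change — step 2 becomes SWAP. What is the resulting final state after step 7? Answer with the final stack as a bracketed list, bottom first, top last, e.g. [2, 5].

[8, 8, -72, 30, 96, 30]

(re-executing from step 2 with the substitution; state before step 2: [8, 8])
2 | SWAP | [8, 8]
3 | PUSH -72 | [8, 8, -72]
4 | PUSH 30 | [8, 8, -72, 30]
5 | DUP | [8, 8, -72, 30, 30]
6 | PUSH 96 | [8, 8, -72, 30, 30, 96]
7 | SWAP | [8, 8, -72, 30, 96, 30]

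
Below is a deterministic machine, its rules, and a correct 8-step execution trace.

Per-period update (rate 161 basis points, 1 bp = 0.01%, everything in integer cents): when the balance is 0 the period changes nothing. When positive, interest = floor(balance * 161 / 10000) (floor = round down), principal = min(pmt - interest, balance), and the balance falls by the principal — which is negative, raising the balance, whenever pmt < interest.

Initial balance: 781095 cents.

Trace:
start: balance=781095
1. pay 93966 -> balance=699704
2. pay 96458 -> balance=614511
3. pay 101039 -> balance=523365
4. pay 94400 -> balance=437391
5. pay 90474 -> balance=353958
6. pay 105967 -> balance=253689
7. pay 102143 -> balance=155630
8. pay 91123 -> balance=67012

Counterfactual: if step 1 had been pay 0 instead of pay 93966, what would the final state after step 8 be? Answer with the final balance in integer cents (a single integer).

(re-executing from step 1 with the substitution; state before step 1: balance=781095)
1. pay 0 -> balance=793670
2. pay 96458 -> balance=709990
3. pay 101039 -> balance=620381
4. pay 94400 -> balance=535969
5. pay 90474 -> balance=454124
6. pay 105967 -> balance=355468
7. pay 102143 -> balance=259048
8. pay 91123 -> balance=172095

172095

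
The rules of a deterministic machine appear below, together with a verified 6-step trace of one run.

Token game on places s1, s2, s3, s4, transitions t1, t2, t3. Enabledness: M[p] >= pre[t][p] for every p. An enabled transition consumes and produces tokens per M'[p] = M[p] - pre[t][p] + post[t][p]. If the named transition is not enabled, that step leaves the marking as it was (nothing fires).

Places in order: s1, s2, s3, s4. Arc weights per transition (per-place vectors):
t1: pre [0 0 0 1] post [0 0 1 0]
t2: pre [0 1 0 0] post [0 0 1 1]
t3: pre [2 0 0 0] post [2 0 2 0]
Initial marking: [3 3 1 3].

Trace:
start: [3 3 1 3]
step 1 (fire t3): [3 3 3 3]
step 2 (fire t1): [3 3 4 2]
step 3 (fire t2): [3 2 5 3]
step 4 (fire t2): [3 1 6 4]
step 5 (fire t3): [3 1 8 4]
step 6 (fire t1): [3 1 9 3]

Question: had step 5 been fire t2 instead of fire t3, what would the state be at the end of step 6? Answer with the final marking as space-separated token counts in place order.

(re-executing from step 5 with the substitution; state before step 5: [3 1 6 4])
step 5 (fire t2): [3 0 7 5]
step 6 (fire t1): [3 0 8 4]

3 0 8 4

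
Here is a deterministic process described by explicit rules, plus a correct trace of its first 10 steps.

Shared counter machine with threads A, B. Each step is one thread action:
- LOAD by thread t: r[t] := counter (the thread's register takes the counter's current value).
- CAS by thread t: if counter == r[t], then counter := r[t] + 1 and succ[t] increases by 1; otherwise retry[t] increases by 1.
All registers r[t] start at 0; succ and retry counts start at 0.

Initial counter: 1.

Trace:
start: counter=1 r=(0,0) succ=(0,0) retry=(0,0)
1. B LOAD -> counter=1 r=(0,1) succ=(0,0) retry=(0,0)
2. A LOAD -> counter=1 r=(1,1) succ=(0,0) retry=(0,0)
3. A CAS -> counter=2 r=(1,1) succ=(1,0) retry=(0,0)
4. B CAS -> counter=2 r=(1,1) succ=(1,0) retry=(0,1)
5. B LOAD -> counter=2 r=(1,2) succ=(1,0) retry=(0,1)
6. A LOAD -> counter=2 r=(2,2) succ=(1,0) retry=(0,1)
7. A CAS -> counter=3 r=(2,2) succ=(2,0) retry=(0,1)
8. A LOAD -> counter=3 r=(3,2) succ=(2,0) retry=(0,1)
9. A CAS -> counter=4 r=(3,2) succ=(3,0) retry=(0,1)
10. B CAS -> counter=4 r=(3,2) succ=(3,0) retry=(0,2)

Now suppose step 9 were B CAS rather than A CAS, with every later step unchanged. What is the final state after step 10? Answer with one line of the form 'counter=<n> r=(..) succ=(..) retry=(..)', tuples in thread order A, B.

(re-executing from step 9 with the substitution; state before step 9: counter=3 r=(3,2) succ=(2,0) retry=(0,1))
9. B CAS -> counter=3 r=(3,2) succ=(2,0) retry=(0,2)
10. B CAS -> counter=3 r=(3,2) succ=(2,0) retry=(0,3)

counter=3 r=(3,2) succ=(2,0) retry=(0,3)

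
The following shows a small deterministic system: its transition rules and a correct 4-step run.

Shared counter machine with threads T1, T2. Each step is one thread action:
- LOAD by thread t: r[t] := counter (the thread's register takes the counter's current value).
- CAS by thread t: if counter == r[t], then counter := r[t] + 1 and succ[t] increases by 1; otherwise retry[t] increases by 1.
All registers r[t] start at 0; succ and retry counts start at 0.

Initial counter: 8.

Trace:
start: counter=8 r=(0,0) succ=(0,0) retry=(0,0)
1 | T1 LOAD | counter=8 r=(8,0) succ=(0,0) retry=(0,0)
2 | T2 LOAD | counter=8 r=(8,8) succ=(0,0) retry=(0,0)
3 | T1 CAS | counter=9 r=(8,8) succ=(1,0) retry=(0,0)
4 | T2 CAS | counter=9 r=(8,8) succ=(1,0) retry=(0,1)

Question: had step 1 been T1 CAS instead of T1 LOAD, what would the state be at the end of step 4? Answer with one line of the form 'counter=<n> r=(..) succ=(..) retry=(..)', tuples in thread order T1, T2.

counter=9 r=(0,8) succ=(0,1) retry=(2,0)

(re-executing from step 1 with the substitution; state before step 1: counter=8 r=(0,0) succ=(0,0) retry=(0,0))
1 | T1 CAS | counter=8 r=(0,0) succ=(0,0) retry=(1,0)
2 | T2 LOAD | counter=8 r=(0,8) succ=(0,0) retry=(1,0)
3 | T1 CAS | counter=8 r=(0,8) succ=(0,0) retry=(2,0)
4 | T2 CAS | counter=9 r=(0,8) succ=(0,1) retry=(2,0)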